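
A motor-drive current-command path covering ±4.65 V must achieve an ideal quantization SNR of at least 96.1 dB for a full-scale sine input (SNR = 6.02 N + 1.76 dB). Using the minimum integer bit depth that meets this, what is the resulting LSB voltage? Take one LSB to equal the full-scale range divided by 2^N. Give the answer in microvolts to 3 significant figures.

142 µV

Span: 4.65 V − (-4.65 V) = 9.3 V.
Required N = ⌈(96.1 − 1.76)/6.02⌉ = ⌈15.671⌉ = 16.
LSB = 9.3 V / 2^16 = 142 µV.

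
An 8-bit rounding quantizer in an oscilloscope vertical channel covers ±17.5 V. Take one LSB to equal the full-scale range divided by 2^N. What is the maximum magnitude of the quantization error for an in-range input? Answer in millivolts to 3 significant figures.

Span: 17.5 V − (-17.5 V) = 35 V.
One LSB is 35 V / 256 = 136.72 mV.
Worst-case error for round-to-nearest is half an LSB: 68.4 mV.

68.4 mV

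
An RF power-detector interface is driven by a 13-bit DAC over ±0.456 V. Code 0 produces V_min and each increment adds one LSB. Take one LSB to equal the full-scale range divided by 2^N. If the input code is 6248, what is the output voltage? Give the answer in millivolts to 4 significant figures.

239.6 mV

Span: 0.456 V − (-0.456 V) = 0.912 V. LSB = 0.912 V / 2^13.
V_out = -0.456 + 6248 × (0.912/8192) V
      = -0.456 V + 0.695578 V = 0.239578 V.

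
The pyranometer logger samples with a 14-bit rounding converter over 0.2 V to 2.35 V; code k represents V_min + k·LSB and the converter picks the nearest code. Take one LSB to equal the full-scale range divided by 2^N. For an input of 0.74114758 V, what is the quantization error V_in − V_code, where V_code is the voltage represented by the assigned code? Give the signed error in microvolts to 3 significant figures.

−26.7 µV

Span: 2.35 V − (0.2 V) = 2.15 V. LSB = 2.15 V / 2^14 ≈ 131.2 µV.
(V_in − V_min)/LSB = (0.74114758 − (0.2)) × 16384/2.15 = 4123.7963 → nearest code k = 4124.
V_code = V_min + k × range/2^14 = 0.2 + 4124 × 2.15/16384 = 0.74117431641 V.
e = 0.74114758 − (0.74117431641) = −26.7 µV.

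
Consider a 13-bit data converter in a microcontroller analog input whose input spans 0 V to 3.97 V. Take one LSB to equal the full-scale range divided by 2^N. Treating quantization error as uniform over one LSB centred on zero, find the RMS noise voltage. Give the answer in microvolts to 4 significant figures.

Span = 3.97 V.
One LSB is 3.97 V / 8192 = 484.619 µV.
RMS of a uniform error over width LSB is LSB/√12 = 139.9 µV.

139.9 µV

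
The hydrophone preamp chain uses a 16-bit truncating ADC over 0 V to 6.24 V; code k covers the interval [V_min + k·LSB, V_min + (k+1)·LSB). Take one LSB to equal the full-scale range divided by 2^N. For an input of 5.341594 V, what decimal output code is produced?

Range is 6.24 V. LSB = 6.24 V / 2^16 ≈ 95.21 µV.
V_in − V_min = 5.341594 − (0) = 5.341594 V.
Divide by LSB: 5.341594 × 65536/6.24 = 56100.4334.
Truncating gives code 56100.

56100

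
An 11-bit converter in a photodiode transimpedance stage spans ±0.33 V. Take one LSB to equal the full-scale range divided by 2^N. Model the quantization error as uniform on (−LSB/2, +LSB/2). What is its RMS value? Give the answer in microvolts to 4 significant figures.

93.03 µV

Full-scale range = 0.33 V − (-0.33 V) = 0.66 V.
LSB = 0.66 V / 2^11 = 322.266 µV.
V_rms = LSB/√12 = 322.266 µV / √12 = 93.03 µV.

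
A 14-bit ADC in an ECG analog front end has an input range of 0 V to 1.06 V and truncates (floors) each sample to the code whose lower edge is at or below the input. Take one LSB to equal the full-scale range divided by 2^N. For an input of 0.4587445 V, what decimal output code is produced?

V_FS = 1.06 V. LSB = 1.06 V / 2^14 ≈ 64.70 µV.
(V_in − V_min) × 2^14/range = (0.4587445 − (0)) × 16384/1.06 = 7090.632.
Floor → code = 7090.

7090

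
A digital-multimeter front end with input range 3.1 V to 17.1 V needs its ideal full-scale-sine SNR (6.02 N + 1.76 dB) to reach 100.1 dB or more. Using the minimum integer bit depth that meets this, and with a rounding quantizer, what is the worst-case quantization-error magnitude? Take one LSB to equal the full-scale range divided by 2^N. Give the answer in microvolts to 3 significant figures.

The full-scale span is 17.1 − (3.1) = 14 V.
Solving 6.02 N ≥ 100.1 − 1.76: N ≥ 16.336. Round up → N = 17.
LSB = 14 V ÷ 2^17 = 14/131072 V = 106.81 µV.
Half an LSB is 53.4 µV.

53.4 µV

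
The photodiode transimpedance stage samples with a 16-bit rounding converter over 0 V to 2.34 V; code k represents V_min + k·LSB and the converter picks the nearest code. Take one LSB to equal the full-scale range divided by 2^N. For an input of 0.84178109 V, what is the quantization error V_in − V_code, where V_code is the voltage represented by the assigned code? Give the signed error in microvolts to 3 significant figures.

−13.3 µV

Span = 2.34 V. LSB = 2.34 V / 2^16 ≈ 35.71 µV.
(V_in − V_min)/LSB = (0.84178109 − (0)) × 65536/2.34 = 23575.6263 → nearest code k = 23576.
V_code = V_min + k × range/2^16 = 0 + 23576 × 2.34/65536 = 0.84179443359 V.
Error = V_in − V_code = 0.84178109 − (0.84179443359) = −13.3 µV.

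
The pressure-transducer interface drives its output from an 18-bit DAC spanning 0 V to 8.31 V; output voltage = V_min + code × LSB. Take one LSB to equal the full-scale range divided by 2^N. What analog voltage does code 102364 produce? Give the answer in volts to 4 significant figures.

3.245 V

Full-scale range = 8.31 V. LSB = 8.31 V / 2^18.
V_out = 0 + 102364 × (8.31/262144) V
      = 0 + 3.24495 = 3.24495 V.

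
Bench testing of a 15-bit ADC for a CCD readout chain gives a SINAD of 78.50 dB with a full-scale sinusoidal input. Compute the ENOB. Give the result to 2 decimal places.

ENOB = (78.50 − 1.76)/6.02 = 12.7475 bits.

12.75 bits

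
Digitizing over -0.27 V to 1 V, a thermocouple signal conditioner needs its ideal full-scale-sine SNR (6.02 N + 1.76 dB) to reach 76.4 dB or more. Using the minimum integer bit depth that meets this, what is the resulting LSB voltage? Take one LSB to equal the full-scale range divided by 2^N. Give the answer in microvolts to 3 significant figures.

Range = 1 − (-0.27) = 1.27 V.
Solving 6.02 N ≥ 76.4 − 1.76: N ≥ 12.399. Round up → N = 13.
LSB = 1.27 V / 2^13 = 155 µV.

155 µV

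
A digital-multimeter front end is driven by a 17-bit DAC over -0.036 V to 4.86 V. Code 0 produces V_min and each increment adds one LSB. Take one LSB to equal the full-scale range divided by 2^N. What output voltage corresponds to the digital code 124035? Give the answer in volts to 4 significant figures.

Span: 4.86 V − (-0.036 V) = 4.896 V. LSB = 4.896 V / 2^17.
V_out = -0.036 + 124035 × (4.896/131072) V
      = -0.036 + 4.63314 = 4.59714 V.

4.597 V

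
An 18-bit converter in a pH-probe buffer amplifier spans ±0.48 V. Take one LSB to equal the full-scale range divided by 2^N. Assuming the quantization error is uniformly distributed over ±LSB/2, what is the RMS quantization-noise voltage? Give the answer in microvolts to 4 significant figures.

1.057 µV

The full-scale span is 0.48 − (-0.48) = 0.96 V.
Step size = 0.96/262144 V = 3.66211 µV.
V_rms = LSB/√12 = 3.66211 µV / √12 = 1.057 µV.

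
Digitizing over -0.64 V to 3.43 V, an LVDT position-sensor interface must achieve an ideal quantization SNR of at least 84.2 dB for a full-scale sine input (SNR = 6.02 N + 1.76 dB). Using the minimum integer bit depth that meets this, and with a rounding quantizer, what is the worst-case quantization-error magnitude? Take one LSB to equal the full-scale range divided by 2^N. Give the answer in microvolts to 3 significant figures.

Range = 3.43 − (-0.64) = 4.07 V.
Required N = ⌈(84.2 − 1.76)/6.02⌉ = ⌈13.694⌉ = 14.
LSB = 4.07 V / 2^14 = 248.41 µV.
Max error for round-to-nearest is LSB/2 = 124 µV.

124 µV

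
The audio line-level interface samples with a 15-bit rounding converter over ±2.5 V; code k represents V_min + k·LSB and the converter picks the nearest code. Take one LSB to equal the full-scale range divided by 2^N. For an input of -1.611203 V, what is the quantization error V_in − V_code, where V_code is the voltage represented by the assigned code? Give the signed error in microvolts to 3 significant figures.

−27.5 µV

The full-scale span is 2.5 − (-2.5) = 5 V. LSB = 5 V / 2^15 ≈ 152.6 µV.
Position in LSBs: (-1.611203 − (-2.5)) × 32768/5 = 5824.8200; rounding gives k = 5825.
V_code = V_min + k × range/2^15 = -2.5 + 5825 × 5/32768 = -1.6111755371 V.
e = -1.611203 − (-1.6111755371) = −27.5 µV.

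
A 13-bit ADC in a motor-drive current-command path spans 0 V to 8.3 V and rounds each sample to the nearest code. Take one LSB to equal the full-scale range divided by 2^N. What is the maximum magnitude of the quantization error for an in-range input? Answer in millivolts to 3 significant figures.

0.507 mV

Full-scale range = 8.3 V.
LSB = 8.3 V ÷ 2^13 = 8.3/8192 V = 1.0132 mV.
|e|_max = LSB/2 = 0.507 mV.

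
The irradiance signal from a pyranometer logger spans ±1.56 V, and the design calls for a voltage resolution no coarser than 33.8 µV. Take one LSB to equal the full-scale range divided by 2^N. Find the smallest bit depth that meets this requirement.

Full-scale range = 1.56 V − (-1.56 V) = 3.12 V.
Required number of levels: 3.12/33.8 µV = 92308; smallest N with 2^N ≥ that is 17.

17 bits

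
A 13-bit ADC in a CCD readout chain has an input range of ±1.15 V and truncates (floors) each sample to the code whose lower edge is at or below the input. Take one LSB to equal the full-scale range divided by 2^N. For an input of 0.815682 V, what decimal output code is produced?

The full-scale span is 1.15 − (-1.15) = 2.3 V. LSB = 2.3 V / 2^13 ≈ 280.8 µV.
code = ⌊(V_in − V_min)/LSB⌋ = ⌊(V_in − V_min) × 2^13 / range⌋
     = ⌊(0.815682 − (-1.15)) × 8192 / 2.3⌋ = ⌊1.965682 × 8192/2.3⌋
     = ⌊7001.246⌋ = 7001.

7001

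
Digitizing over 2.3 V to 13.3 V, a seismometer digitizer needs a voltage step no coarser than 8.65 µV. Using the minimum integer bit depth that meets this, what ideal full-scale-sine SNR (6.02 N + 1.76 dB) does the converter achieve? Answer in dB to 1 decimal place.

128.2 dB

Range = 13.3 − (2.3) = 11 V.
Required number of levels: 11/8.65 µV = 1.2717e6; smallest N with 2^N ≥ that is 21.
6.02(21) + 1.76 = 128.18 dB.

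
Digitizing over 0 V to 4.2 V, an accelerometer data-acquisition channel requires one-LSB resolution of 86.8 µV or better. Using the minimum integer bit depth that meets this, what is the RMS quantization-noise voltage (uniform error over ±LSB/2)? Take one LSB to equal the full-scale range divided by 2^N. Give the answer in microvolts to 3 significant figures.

18.5 µV

Span = 4.2 V.
Need 2^N ≥ 4.2 V / 86.8 µV = 48390 → N_min = 16.
LSB = 4.2 V / 2^16 = 64.087 µV.
σ_q = LSB/√12 = 64.087 µV/3.4641 = 18.5 µV.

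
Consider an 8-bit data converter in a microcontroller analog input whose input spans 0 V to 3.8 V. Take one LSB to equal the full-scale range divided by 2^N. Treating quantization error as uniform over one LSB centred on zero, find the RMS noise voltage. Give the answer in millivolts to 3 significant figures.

4.29 mV

V_FS = 3.8 V.
One LSB is 3.8 V / 256 = 14.844 mV.
σ_q = LSB/√12 = 14.844 mV/3.4641 = 4.29 mV.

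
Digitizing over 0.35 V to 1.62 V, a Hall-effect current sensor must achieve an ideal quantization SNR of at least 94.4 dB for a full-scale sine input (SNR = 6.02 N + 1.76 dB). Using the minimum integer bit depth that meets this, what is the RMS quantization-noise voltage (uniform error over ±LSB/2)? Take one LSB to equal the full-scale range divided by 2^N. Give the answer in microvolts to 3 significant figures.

5.59 µV

Full-scale range = 1.62 V − (0.35 V) = 1.27 V.
Required N = ⌈(94.4 − 1.76)/6.02⌉ = ⌈15.389⌉ = 16.
Step size = 1.27/65536 V = 19.379 µV.
σ_q = LSB/√12 = 19.379 µV/3.4641 = 5.59 µV.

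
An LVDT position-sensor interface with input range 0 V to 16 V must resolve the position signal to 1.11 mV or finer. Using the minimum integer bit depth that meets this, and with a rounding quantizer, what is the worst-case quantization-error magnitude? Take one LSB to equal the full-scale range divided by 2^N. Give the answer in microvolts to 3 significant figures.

Span = 16 V.
Need 2^N ≥ 16 V / 1.11 mV = 14410 → N_min = 14.
One LSB is 16 V / 16384 = 0.97656 mV.
Half an LSB is 488 µV.

488 µV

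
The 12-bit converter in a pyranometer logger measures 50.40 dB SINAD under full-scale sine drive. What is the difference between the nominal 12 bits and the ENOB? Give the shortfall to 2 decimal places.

3.92 bits

N_eff = (50.40 − 1.76)/6.02 = 8.0797 bits.
12 − 8.0797 = 3.92 bits below nominal.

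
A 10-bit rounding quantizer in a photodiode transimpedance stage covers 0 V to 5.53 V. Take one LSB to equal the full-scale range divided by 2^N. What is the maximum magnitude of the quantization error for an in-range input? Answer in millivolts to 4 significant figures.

Span = 5.53 V.
LSB = 5.53 V / 2^10 = 5.40039 mV.
|e|_max = LSB/2 = 2.700 mV.

2.700 mV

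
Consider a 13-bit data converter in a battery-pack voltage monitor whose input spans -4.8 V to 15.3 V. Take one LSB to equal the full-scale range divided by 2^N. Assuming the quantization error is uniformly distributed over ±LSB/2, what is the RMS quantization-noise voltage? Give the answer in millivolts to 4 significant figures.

Range = 15.3 − (-4.8) = 20.1 V.
LSB = 20.1 V ÷ 2^13 = 20.1/8192 V = 2.45361 mV.
For a uniform distribution on [−LSB/2, +LSB/2], V_rms = LSB/√12 = 2.45361 mV/3.4641 = 0.7083 mV.

0.7083 mV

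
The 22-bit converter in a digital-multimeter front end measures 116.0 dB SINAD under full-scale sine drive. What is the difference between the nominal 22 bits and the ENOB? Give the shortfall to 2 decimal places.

N_eff = (116.0 − 1.76)/6.02 = 18.9767 bits.
Lost resolution: 22 − 18.9767 = 3.0233 bits.

3.02 bits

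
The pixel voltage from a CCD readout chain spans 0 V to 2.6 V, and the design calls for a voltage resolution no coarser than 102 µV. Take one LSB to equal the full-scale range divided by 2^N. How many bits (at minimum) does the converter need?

15 bits

V_FS = 2.6 V.
2.6 V / 102 µV = 25490. Since 2^14 = 16384 and 2^15 = 32768, N = 15.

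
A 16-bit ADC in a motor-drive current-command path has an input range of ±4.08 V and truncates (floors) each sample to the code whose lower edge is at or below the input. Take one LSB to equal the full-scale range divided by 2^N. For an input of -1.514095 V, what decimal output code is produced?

20607

The full-scale span is 4.08 − (-4.08) = 8.16 V. LSB = 8.16 V / 2^16 ≈ 124.5 µV.
V_in − V_min = -1.514095 − (-4.08) = 2.565905 V.
Divide by LSB: 2.565905 × 65536/8.16 = 20607.7390.
Truncating gives code 20607.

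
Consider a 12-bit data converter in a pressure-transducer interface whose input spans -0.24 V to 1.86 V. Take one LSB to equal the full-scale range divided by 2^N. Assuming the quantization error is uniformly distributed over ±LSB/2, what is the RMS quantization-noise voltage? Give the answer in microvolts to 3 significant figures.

148 µV

Range = 1.86 − (-0.24) = 2.1 V.
One LSB is 2.1 V / 4096 = 0.51270 mV.
For a uniform distribution on [−LSB/2, +LSB/2], V_rms = LSB/√12 = 0.51270 mV/3.4641 = 148 µV.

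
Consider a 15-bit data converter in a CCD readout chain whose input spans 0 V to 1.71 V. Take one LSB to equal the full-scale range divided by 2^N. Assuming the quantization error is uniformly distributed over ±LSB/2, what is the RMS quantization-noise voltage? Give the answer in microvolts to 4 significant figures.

V_FS = 1.71 V.
LSB = 1.71 V / 2^15 = 52.1851 µV.
RMS of a uniform error over width LSB is LSB/√12 = 15.06 µV.

15.06 µV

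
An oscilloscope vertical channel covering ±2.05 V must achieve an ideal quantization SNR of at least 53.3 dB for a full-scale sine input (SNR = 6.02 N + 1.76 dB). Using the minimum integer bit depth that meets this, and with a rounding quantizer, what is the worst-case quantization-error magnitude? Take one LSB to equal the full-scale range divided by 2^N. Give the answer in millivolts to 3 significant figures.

4.00 mV

Range = 2.05 − (-2.05) = 4.1 V.
Required N = ⌈(53.3 − 1.76)/6.02⌉ = ⌈8.561⌉ = 9.
LSB = 4.1 V ÷ 2^9 = 4.1/512 V = 8.0078 mV.
|e|_max = LSB/2 = 4.00 mV.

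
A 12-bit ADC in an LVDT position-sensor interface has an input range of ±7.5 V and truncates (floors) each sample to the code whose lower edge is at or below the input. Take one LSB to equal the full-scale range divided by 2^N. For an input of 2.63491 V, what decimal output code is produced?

2767

The full-scale span is 7.5 − (-7.5) = 15 V. LSB = 15 V / 2^12 ≈ 3.662 mV.
(V_in − V_min) × 2^12/range = (2.63491 − (-7.5)) × 4096/15 = 2767.506.
Floor → code = 2767.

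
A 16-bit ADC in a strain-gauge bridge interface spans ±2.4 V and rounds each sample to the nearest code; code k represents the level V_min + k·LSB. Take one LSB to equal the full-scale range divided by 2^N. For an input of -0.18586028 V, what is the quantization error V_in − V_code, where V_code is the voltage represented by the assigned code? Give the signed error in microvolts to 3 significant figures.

+28.4 µV

The full-scale span is 2.4 − (-2.4) = 4.8 V. LSB = 4.8 V / 2^16 ≈ 73.24 µV.
(-0.18586028 − (-2.4)) / LSB = 2.21413972 × 65536/4.8 = 30230.3876. Nearest integer: k = 30230.
Reconstructed level: -2.4 + 30230 × 4.8/65536 V = -0.18588867188 V.
V_in − V_code = -0.18586028 − (-0.18588867188) = +28.4 µV.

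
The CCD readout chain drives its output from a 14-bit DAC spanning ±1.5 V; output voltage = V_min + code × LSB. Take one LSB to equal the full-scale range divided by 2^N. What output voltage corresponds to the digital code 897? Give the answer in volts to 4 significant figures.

-1.336 V

Full-scale range = 1.5 V − (-1.5 V) = 3 V. LSB = 3 V / 2^14.
V_out = V_min + code × LSB = -1.5 V + 897 × 3 V / 16384
      = -1.5 V + 0.164246 V = -1.33575 V.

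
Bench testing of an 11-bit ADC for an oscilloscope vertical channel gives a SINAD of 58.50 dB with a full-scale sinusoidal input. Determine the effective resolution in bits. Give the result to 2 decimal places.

Inverting SNR = 6.02 N + 1.76: N_eff = (58.50 − 1.76)/6.02 = 9.4252.

9.43 bits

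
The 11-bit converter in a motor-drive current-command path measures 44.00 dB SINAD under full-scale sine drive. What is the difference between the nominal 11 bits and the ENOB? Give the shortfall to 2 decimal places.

3.98 bits

Effective bits = (44.00 − 1.76)/6.02 = 7.0166.
Lost resolution: 11 − 7.0166 = 3.9834 bits.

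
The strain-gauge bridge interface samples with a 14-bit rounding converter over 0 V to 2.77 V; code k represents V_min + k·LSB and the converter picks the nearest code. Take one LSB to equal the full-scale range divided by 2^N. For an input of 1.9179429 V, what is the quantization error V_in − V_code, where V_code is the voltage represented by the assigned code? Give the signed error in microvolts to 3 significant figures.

+42.5 µV

V_FS = 2.77 V. LSB = 2.77 V / 2^14 ≈ 169.1 µV.
Position in LSBs: (1.9179429 − (0)) × 16384/2.77 = 11344.2514; rounding gives k = 11344.
Reconstructed level: 0 + 11344 × 2.77/16384 V = 1.9179003906 V.
Error = V_in − V_code = 1.9179429 − (1.9179003906) = +42.5 µV.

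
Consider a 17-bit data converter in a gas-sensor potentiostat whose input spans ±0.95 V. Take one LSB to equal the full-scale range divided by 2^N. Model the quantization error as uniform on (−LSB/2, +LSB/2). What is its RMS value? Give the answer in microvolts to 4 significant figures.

4.185 µV

Full-scale range = 0.95 V − (-0.95 V) = 1.9 V.
One LSB is 1.9 V / 131072 = 14.4958 µV.
For a uniform distribution on [−LSB/2, +LSB/2], V_rms = LSB/√12 = 14.4958 µV/3.4641 = 4.185 µV.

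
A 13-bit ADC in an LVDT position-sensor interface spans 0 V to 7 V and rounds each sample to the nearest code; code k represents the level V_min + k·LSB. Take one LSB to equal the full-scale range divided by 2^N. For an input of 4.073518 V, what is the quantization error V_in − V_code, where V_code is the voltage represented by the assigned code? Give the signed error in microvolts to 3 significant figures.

+154 µV

V_FS = 7 V. LSB = 7 V / 2^13 ≈ 0.8545 mV.
(4.073518 − (0)) / LSB = 4.073518 × 8192/7 = 4767.1799. Nearest integer: k = 4767.
V_code = V_min + k × range/2^13 = 0 + 4767 × 7/8192 = 4.073364258 V.
e = 4.073518 − (4.073364258) = +154 µV.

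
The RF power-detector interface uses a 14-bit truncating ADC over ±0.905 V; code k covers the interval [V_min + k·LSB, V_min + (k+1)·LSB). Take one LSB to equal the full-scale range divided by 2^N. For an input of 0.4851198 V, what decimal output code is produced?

Span: 0.905 V − (-0.905 V) = 1.81 V. LSB = 1.81 V / 2^14 ≈ 110.5 µV.
code = ⌊(V_in − V_min)/LSB⌋ = ⌊(V_in − V_min) × 2^14 / range⌋
     = ⌊(0.4851198 − (-0.905)) × 16384 / 1.81⌋ = ⌊1.3901198 × 16384/1.81⌋
     = ⌊12583.272⌋ = 12583.

12583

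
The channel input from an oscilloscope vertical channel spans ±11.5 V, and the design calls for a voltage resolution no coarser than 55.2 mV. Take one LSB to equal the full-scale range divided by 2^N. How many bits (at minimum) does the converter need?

9 bits

Full-scale range = 11.5 V − (-11.5 V) = 23 V.
Required number of levels: 23/55.2 mV = 416.67; smallest N with 2^N ≥ that is 9.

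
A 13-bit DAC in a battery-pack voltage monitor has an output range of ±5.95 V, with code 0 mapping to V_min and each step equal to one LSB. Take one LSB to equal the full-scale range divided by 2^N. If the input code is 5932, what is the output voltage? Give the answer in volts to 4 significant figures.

2.667 V

Range = 5.95 − (-5.95) = 11.9 V. LSB = 11.9 V / 2^13.
V_out = V_min + code × LSB = -5.95 V + 5932 × 11.9 V / 8192
      = -5.95 V + 8.61704 V = 2.66704 V.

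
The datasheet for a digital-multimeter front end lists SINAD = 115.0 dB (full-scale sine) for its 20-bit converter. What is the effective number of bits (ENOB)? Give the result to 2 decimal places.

ENOB = (SINAD − 1.76) / 6.02 = (115.0 − 1.76) / 6.02 = 113.24 / 6.02 = 18.8106.

18.81 bits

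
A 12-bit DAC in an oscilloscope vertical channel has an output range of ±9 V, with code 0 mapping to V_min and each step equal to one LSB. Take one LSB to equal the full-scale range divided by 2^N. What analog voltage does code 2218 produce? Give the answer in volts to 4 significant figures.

Span: 9 V − (-9 V) = 18 V. LSB = 18 V / 2^12.
V_out = V_min + code × LSB = -9 V + 2218 × 18 V / 4096
      = -9 + 9.74707 = 0.747070 V.

0.7471 V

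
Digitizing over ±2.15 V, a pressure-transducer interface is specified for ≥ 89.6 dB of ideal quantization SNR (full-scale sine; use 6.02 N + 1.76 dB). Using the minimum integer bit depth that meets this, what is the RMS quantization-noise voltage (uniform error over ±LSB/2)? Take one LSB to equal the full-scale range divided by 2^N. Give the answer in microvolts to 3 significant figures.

37.9 µV

Range = 2.15 − (-2.15) = 4.3 V.
Required N = ⌈(89.6 − 1.76)/6.02⌉ = ⌈14.591⌉ = 15.
LSB = 4.3 V / 2^15 = 131.23 µV.
RMS noise = LSB/√12 = 37.9 µV.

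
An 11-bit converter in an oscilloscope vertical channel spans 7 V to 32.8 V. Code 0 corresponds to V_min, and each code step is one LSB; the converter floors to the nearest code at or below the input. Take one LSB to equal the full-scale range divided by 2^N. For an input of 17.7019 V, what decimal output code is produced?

849

Full-scale range = 32.8 V − (7 V) = 25.8 V. LSB = 25.8 V / 2^11 ≈ 12.60 mV.
(V_in − V_min) × 2^11/range = (17.7019 − (7)) × 2048/25.8 = 849.515.
Floor → code = 849.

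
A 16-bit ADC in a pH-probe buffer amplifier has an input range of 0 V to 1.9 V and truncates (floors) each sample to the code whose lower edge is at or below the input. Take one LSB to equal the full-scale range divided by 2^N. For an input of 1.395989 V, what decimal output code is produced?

Full-scale range = 1.9 V. LSB = 1.9 V / 2^16 ≈ 28.99 µV.
V_in − V_min = 1.395989 − (0) = 1.395989 V.
Divide by LSB: 1.395989 × 65536/1.9 = 48151.3343.
Truncating gives code 48151.

48151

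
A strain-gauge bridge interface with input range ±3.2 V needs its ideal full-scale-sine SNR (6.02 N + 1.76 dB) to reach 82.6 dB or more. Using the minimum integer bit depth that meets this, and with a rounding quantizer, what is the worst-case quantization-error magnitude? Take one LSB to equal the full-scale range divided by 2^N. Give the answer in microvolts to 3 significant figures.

195 µV

The full-scale span is 3.2 − (-3.2) = 6.4 V.
6.02 N + 1.76 ≥ 82.6 gives N ≥ 13.429, so the minimum integer is 14.
Step size = 6.4/16384 V = 390.63 µV.
Max error for round-to-nearest is LSB/2 = 195 µV.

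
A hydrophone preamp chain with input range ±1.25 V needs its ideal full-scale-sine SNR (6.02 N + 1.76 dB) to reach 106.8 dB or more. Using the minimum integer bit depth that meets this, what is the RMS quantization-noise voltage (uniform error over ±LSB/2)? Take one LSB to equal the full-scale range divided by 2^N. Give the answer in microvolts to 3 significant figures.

2.75 µV

Full-scale range = 1.25 V − (-1.25 V) = 2.5 V.
Required N = ⌈(106.8 − 1.76)/6.02⌉ = ⌈17.449⌉ = 18.
LSB = 2.5 V ÷ 2^18 = 2.5/262144 V = 9.5367 µV.
σ_q = LSB/√12 = 9.5367 µV/3.4641 = 2.75 µV.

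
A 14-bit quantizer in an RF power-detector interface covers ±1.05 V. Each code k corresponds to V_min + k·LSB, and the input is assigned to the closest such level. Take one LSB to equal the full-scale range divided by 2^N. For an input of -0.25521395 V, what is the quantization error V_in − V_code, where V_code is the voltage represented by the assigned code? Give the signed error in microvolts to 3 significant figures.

Span: 1.05 V − (-1.05 V) = 2.1 V. LSB = 2.1 V / 2^14 ≈ 128.2 µV.
Position in LSBs: (-0.25521395 − (-1.05)) × 16384/2.1 = 6200.8451; rounding gives k = 6201.
V_code = V_min + k × range/2^14 = -1.05 + 6201 × 2.1/16384 = -0.25519409180 V.
V_in − V_code = -0.25521395 − (-0.25519409180) = −19.9 µV.

−19.9 µV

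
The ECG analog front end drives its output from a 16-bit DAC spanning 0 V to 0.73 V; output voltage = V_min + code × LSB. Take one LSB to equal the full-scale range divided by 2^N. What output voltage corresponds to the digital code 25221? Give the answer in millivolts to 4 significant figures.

Span = 0.73 V. LSB = 0.73 V / 2^16.
V_out = 0 + 25221 × (0.73/65536) V
      = 0 + 0.280935 = 0.280935 V.

280.9 mV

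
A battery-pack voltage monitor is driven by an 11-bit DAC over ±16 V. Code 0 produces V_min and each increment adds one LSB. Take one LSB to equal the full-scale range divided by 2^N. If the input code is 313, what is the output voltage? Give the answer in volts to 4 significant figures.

-11.11 V

Range = 16 − (-16) = 32 V. LSB = 32 V / 2^11.
V_out = -16 + 313 × (32/2048) V
      = -16 V + 4.89063 V = -11.1094 V.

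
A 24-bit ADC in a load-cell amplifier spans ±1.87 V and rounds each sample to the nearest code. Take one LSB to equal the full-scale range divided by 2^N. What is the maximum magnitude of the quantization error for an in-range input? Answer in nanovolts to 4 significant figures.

111.5 nV

Full-scale range = 1.87 V − (-1.87 V) = 3.74 V.
LSB = 3.74 V / 2^24 = 222.921 nV.
A rounding quantizer has |error| ≤ LSB/2 = 111.5 nV.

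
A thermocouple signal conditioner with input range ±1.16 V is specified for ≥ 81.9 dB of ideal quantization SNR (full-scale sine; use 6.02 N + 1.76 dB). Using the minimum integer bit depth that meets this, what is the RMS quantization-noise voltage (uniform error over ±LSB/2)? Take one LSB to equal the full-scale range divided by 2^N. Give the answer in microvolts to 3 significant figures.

40.9 µV

Full-scale range = 1.16 V − (-1.16 V) = 2.32 V.
N ≥ (81.9 − 1.76)/6.02 = 13.312 → N_min = 14.
Step size = 2.32/16384 V = 141.60 µV.
RMS noise = LSB/√12 = 40.9 µV.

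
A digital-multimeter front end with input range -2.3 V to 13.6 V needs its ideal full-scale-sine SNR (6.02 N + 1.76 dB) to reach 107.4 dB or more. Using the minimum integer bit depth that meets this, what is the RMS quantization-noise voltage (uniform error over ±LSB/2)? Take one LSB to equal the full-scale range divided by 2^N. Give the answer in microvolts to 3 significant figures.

17.5 µV

Range = 13.6 − (-2.3) = 15.9 V.
Solving 6.02 N ≥ 107.4 − 1.76: N ≥ 17.548. Round up → N = 18.
Step size = 15.9/262144 V = 60.654 µV.
V_rms = LSB/√12 = 17.5 µV.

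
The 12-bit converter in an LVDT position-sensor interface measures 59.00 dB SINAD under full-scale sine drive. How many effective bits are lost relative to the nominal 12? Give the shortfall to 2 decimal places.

2.49 bits

Effective bits = (59.00 − 1.76)/6.02 = 9.5083.
12 − 9.5083 = 2.49 bits below nominal.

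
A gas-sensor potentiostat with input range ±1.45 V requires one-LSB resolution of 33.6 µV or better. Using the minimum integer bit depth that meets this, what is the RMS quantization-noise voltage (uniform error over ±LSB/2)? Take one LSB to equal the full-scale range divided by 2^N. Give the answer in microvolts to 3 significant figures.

Span: 1.45 V − (-1.45 V) = 2.9 V.
2.9 V / 33.6 µV = 86310. Since 2^16 = 65536 and 2^17 = 131072, N = 17.
One LSB is 2.9 V / 131072 = 22.125 µV.
σ_q = LSB/√12 = 22.125 µV/3.4641 = 6.39 µV.

6.39 µV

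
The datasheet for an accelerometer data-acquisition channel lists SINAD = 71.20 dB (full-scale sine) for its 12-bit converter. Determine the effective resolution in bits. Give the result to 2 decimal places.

ENOB = (SINAD − 1.76) / 6.02 = (71.20 − 1.76) / 6.02 = 69.44 / 6.02 = 11.5349.

11.53 bits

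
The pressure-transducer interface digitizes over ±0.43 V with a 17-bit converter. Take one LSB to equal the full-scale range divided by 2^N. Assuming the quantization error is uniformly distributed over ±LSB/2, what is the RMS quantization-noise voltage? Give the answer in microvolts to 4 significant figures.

1.894 µV

Full-scale range = 0.43 V − (-0.43 V) = 0.86 V.
LSB = 0.86 V ÷ 2^17 = 0.86/131072 V = 6.56128 µV.
RMS of a uniform error over width LSB is LSB/√12 = 1.894 µV.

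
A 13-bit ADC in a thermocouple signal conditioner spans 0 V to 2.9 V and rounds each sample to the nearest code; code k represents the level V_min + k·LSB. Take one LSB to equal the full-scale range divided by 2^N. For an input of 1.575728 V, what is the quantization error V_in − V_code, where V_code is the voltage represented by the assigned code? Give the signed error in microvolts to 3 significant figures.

Span = 2.9 V. LSB = 2.9 V / 2^13 ≈ 354.0 µV.
Position in LSBs: (1.575728 − (0)) × 8192/2.9 = 4451.1599; rounding gives k = 4451.
Reconstructed level: 0 + 4451 × 2.9/8192 V = 1.575671387 V.
Error = V_in − V_code = 1.575728 − (1.575671387) = +56.6 µV.

+56.6 µV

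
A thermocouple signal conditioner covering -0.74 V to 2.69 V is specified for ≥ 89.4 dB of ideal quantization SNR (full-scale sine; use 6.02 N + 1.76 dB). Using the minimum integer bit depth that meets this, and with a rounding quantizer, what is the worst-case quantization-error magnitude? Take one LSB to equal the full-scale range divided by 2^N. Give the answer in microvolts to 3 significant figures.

Range = 2.69 − (-0.74) = 3.43 V.
Solving 6.02 N ≥ 89.4 − 1.76: N ≥ 14.558. Round up → N = 15.
One LSB is 3.43 V / 32768 = 104.68 µV.
Half an LSB is 52.3 µV.

52.3 µV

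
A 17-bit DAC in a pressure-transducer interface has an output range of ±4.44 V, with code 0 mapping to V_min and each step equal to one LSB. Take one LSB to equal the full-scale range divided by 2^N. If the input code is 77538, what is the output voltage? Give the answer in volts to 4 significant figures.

0.8131 V

Full-scale range = 4.44 V − (-4.44 V) = 8.88 V. LSB = 8.88 V / 2^17.
V_out = V_min + code × LSB = -4.44 V + 77538 × 8.88 V / 131072
      = -4.44 V + 5.25312 V = 0.813124 V.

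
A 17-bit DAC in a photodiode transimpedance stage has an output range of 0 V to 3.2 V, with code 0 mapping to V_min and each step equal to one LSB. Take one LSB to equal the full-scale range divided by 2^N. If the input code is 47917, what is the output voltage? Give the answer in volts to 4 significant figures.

1.170 V

V_FS = 3.2 V. LSB = 3.2 V / 2^17.
V_out = V_min + code × LSB = 0 V + 47917 × 3.2 V / 131072
      = 0 + 1.16985 = 1.16985 V.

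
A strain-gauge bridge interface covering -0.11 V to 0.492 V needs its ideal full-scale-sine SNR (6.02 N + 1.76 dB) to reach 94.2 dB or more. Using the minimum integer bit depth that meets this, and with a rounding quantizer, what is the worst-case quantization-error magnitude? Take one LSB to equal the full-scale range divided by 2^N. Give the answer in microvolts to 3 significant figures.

4.59 µV

Range = 0.492 − (-0.11) = 0.602 V.
6.02 N + 1.76 ≥ 94.2 gives N ≥ 15.355, so the minimum integer is 16.
LSB = 0.602 V ÷ 2^16 = 0.602/65536 V = 9.1858 µV.
Half an LSB is 4.59 µV.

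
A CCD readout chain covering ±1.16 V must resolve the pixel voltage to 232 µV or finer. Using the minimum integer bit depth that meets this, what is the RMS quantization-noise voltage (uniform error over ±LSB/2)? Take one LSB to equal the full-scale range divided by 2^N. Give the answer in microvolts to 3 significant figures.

40.9 µV

The full-scale span is 1.16 − (-1.16) = 2.32 V.
Need 2^N ≥ 2.32 V / 232 µV = 10000 → N_min = 14.
LSB = 2.32 V ÷ 2^14 = 2.32/16384 V = 141.60 µV.
σ_q = LSB/√12 = 141.60 µV/3.4641 = 40.9 µV.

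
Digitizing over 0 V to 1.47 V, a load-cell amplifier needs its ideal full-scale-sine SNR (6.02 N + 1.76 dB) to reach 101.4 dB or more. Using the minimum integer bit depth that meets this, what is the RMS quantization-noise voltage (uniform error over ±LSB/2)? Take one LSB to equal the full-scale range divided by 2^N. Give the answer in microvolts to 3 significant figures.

Full-scale range = 1.47 V.
Required N = ⌈(101.4 − 1.76)/6.02⌉ = ⌈16.551⌉ = 17.
LSB = 1.47 V ÷ 2^17 = 1.47/131072 V = 11.215 µV.
RMS noise = LSB/√12 = 3.24 µV.

3.24 µV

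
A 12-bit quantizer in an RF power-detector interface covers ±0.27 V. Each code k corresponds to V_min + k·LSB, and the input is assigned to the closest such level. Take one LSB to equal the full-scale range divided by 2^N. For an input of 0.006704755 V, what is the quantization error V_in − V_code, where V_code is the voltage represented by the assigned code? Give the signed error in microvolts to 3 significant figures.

−18.9 µV

Full-scale range = 0.27 V − (-0.27 V) = 0.54 V. LSB = 0.54 V / 2^12 ≈ 131.8 µV.
(0.006704755 − (-0.27)) / LSB = 0.276704755 × 4096/0.54 = 2098.8568. Nearest integer: k = 2099.
V_code = V_min + k × range/2^12 = -0.27 + 2099 × 0.54/4096 = 0.006723632813 V.
e = 0.006704755 − (0.006723632813) = −18.9 µV.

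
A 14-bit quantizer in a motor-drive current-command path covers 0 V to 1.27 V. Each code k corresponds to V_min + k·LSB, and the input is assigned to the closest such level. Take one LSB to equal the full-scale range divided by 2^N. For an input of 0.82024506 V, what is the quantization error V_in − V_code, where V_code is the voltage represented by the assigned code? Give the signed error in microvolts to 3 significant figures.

−14.9 µV

Full-scale range = 1.27 V. LSB = 1.27 V / 2^14 ≈ 77.51 µV.
(V_in − V_min)/LSB = (0.82024506 − (0)) × 16384/1.27 = 10581.8071 → nearest code k = 10582.
V_code = 0 + (10582/16384) × 1.27 = 0.82026000977 V.
Error = V_in − V_code = 0.82024506 − (0.82026000977) = −14.9 µV.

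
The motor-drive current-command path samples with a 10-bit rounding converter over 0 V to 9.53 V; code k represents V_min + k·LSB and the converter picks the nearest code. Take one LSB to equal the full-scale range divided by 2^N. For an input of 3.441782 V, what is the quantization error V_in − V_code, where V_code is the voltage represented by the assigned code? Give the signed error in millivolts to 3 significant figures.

−1.68 mV

Span = 9.53 V. LSB = 9.53 V / 2^10 ≈ 9.307 mV.
(V_in − V_min)/LSB = (3.441782 − (0)) × 1024/9.53 = 369.8200 → nearest code k = 370.
Reconstructed level: 0 + 370 × 9.53/1024 V = 3.443457031 V.
V_in − V_code = 3.441782 − (3.443457031) = −1.68 mV.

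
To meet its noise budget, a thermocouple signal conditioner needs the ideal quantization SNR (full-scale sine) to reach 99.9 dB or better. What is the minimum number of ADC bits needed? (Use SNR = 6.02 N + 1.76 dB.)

Solving 6.02 N ≥ 99.9 − 1.76: N ≥ 16.302. Round up → N = 17.

17 bits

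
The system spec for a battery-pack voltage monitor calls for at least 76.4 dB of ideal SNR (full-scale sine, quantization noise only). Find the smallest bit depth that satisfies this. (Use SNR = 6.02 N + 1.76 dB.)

Required N = ⌈(76.4 − 1.76)/6.02⌉ = ⌈12.399⌉ = 13.

13 bits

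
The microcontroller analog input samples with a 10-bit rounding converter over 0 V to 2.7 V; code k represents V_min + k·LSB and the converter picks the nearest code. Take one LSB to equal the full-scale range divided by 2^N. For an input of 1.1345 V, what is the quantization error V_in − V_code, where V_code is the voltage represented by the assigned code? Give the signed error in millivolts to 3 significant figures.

+0.711 mV

Span = 2.7 V. LSB = 2.7 V / 2^10 ≈ 2.637 mV.
(V_in − V_min)/LSB = (1.1345 − (0)) × 1024/2.7 = 430.2696 → nearest code k = 430.
V_code = V_min + k × range/2^10 = 0 + 430 × 2.7/1024 = 1.133789063 V.
e = 1.1345 − (1.133789063) = +0.711 mV.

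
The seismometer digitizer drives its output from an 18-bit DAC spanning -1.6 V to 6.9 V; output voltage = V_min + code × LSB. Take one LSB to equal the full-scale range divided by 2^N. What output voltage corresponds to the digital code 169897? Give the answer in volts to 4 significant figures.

3.909 V

Range = 6.9 − (-1.6) = 8.5 V. LSB = 8.5 V / 2^18.
Output = V_min + (169897/262144) × range = -1.6 + 0.648106 × 8.5 V
      = -1.6 V + 5.50890 V = 3.90890 V.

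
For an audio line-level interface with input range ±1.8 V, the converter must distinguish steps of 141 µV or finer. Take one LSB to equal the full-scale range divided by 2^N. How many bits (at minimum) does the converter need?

15 bits

Range = 1.8 − (-1.8) = 3.6 V.
3.6 V / 141 µV = 25530. Since 2^14 = 16384 and 2^15 = 32768, N = 15.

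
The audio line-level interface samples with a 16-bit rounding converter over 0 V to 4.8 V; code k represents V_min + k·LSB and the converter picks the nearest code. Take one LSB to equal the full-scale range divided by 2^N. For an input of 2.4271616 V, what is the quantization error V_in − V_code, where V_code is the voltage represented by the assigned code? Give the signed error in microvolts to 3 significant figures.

−11.3 µV

V_FS = 4.8 V. LSB = 4.8 V / 2^16 ≈ 73.24 µV.
(V_in − V_min)/LSB = (2.4271616 − (0)) × 65536/4.8 = 33138.8464 → nearest code k = 33139.
Reconstructed level: 0 + 33139 × 4.8/65536 V = 2.4271728516 V.
V_in − V_code = 2.4271616 − (2.4271728516) = −11.3 µV.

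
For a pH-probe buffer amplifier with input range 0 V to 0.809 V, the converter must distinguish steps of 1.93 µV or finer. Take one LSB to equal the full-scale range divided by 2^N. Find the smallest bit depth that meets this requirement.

19 bits

V_FS = 0.809 V.
Need 2^N ≥ 0.809 V / 1.93 µV = 419200 → N_min = 19.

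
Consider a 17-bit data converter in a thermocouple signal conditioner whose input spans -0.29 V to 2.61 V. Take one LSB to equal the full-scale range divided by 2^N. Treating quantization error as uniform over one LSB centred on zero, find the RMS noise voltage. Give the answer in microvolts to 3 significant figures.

Range = 2.61 − (-0.29) = 2.9 V.
One LSB is 2.9 V / 131072 = 22.125 µV.
For a uniform distribution on [−LSB/2, +LSB/2], V_rms = LSB/√12 = 22.125 µV/3.4641 = 6.39 µV.

6.39 µV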